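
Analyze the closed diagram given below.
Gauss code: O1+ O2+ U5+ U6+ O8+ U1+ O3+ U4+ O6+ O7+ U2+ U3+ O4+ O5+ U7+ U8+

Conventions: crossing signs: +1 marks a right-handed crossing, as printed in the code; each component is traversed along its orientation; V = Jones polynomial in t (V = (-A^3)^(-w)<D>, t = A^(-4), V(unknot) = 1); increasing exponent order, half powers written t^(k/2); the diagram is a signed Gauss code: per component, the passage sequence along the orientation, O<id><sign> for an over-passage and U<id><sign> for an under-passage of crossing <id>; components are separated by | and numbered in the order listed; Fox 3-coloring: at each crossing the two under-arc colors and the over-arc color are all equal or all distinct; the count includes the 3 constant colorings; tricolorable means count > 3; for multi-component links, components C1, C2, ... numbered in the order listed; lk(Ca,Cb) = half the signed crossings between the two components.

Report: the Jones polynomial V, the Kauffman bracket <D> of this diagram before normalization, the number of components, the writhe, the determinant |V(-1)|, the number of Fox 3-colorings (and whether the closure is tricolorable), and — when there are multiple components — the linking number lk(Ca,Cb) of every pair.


V(t) = t^3 + t^5 - t^8
bracket: -A^-8 + A^4 + A^12, w = +8
1 component, writhe +8, over 8 crossings
det 3, colorings 9 of 3^8 — tricolorable
observation: the span of V is 5, forcing >= 5 crossings in any diagram


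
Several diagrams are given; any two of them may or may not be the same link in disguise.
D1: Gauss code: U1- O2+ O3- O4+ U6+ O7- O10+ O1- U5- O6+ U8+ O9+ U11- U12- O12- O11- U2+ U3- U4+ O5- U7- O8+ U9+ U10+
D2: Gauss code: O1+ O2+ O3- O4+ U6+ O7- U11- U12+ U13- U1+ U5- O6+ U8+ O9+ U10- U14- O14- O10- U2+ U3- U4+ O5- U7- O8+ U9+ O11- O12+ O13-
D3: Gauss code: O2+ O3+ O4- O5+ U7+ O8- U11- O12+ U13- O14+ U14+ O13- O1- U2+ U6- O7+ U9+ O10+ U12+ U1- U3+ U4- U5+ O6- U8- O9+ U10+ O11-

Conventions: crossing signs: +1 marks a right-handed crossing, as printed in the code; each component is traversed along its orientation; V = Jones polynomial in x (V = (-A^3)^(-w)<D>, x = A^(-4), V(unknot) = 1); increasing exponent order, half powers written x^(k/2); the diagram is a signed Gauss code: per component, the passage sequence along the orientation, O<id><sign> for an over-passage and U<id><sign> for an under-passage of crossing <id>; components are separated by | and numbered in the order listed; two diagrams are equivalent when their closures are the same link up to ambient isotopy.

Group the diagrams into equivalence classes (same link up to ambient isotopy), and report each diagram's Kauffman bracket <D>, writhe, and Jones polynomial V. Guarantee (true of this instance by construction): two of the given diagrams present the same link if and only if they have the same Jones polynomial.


classes: {D1, D2, D3}
V(D1) = x^-1 - 1 + 2x - 2x^2 + 2x^3 - 2x^4 + x^5  [12 crossings, <D> = A^-20 - 2A^-16 + 2A^-12 - 2A^-8 + 2A^-4 - 1 + A^4, w = 0]
D2 (bracket A^-20 - 2A^-16 + 2A^-12 - 2A^-8 + 2A^-4 - 1 + A^4; 14 crossings at w = 0): V = x^-1 - 1 + 2x - 2x^2 + 2x^3 - 2x^4 + x^5
V(D3) = x^-1 - 1 + 2x - 2x^2 + 2x^3 - 2x^4 + x^5  [14 crossings, <D> = A^-14 - 2A^-10 + 2A^-6 - 2A^-2 + 2A^2 - A^6 + A^10, w = +2]
note: all 3 diagrams share one V(x), hence one class


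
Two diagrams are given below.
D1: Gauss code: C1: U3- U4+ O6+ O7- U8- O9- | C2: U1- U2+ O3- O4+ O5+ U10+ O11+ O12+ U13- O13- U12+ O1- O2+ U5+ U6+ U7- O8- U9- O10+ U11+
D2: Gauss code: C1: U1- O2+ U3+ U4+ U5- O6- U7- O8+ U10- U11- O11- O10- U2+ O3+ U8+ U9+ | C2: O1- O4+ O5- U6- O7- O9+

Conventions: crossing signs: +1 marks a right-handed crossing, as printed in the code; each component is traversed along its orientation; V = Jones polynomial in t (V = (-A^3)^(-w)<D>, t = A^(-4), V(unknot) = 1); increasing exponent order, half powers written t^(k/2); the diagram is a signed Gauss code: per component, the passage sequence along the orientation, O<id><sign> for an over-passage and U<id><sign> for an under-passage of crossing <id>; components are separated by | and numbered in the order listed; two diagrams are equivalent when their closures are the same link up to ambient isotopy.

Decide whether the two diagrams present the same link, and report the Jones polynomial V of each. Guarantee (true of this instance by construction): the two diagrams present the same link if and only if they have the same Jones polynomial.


same link: yes
V(D1) = -t^(-3/2) - 2t^(1/2) + t^(3/2) - t^(5/2) + t^(7/2)  [13 crossings, <D> = -A^-11 + A^-7 - A^-3 + 2A + A^9, w = +1]
V(D2) = -t^(-3/2) - 2t^(1/2) + t^(3/2) - t^(5/2) + t^(7/2)  (w -1, c 11, <D> = -A^-17 + A^-13 - A^-9 + 2A^-5 + A^3)
note: one V(t) for all 2 diagrams — one class (guaranteed)


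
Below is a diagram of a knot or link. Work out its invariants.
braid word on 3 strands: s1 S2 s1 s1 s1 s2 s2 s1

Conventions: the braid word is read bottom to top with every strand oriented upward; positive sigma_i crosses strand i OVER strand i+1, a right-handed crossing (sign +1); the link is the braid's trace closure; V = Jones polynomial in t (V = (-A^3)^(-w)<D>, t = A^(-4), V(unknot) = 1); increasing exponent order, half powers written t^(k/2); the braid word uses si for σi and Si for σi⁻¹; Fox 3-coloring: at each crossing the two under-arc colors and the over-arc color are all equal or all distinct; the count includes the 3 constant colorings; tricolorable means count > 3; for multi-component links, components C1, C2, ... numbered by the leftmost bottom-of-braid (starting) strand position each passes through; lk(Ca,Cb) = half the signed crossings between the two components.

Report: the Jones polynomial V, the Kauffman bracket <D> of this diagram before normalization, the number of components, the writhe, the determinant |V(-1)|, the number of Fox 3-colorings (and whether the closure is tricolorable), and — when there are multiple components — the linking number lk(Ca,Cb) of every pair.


V = t^2 - t^3 + 3t^4 - 3t^5 + 3t^6 - 3t^7 + 2t^8 - t^9
<D> = -A^-18 + 2A^-14 - 3A^-10 + 3A^-6 - 3A^-2 + 3A^2 - A^6 + A^10 (w = +6)
1 component over 8 crossings, w = +6
3 Fox colorings among 3^8, |V(-1)| = 17: not tricolorable
why: w = +6 (over 8 crossings) is diagram-only; (-A^3)^(-6) removes it from V


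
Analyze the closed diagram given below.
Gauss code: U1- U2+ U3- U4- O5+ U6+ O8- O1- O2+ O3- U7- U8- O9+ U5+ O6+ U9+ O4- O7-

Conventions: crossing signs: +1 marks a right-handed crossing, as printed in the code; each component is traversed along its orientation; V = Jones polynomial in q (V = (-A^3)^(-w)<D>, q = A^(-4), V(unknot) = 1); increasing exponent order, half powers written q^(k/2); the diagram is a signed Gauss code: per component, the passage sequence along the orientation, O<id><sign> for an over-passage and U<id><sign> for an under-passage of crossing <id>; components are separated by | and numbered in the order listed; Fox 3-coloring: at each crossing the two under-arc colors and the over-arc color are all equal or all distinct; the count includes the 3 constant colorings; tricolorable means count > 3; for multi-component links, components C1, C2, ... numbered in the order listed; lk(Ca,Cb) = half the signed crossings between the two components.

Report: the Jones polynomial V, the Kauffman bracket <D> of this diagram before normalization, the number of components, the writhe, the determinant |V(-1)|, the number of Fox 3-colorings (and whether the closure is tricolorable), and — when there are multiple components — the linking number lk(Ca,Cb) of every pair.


V(q) = -q^-3 + 2q^-2 - 2q^-1 + 3 - 2q + 2q^2 - q^3
bracket: A^-15 - 2A^-11 + 2A^-7 - 3A^-3 + 2A - 2A^5 + A^9, w = -1
1 component, writhe -1, over 9 crossings
det 13, colorings 3 of 3^9 — not tricolorable
observation: V spans 6 powers of q: at least 6 crossings in any diagram


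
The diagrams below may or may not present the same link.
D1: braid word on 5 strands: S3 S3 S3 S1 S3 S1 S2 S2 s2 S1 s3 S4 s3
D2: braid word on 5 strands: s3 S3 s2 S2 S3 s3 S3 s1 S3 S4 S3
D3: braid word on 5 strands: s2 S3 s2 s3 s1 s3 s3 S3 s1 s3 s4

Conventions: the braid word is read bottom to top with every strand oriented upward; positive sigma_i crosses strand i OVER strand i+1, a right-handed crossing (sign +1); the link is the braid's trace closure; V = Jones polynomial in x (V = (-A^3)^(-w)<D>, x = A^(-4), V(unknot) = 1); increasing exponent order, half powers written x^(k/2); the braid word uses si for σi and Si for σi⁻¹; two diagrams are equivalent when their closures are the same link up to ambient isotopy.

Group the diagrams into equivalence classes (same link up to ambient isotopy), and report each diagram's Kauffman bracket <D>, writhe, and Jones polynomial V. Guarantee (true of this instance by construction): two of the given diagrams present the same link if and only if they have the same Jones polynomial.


equivalence classes: {D1} | {D2} | {D3}
D1 (bracket A^-15 + 2A^-7 - A^-3 + A - A^5; 13 crossings at w = -7): V = x^(-13/2) - x^(-11/2) + x^(-9/2) - 2x^(-7/2) - x^(-3/2)
V(D2) = x^(-9/2) - x^(-5/2) - x^(-3/2) - x^(-1/2)  (w -3, c 11, <D> = A^-7 + A^-3 + A - A^9)
V(D3) = -x^(3/2) + x^(5/2) - 3x^(7/2) + 2x^(9/2) - 3x^(11/2) + 2x^(13/2) - x^(15/2) + x^(17/2)  (w +7, c 11, <D> = -A^-13 + A^-9 - 2A^-5 + 3A^-1 - 2A^3 + 3A^7 - A^11 + A^15)
observation: 3 values of V(x) split the 3 diagrams


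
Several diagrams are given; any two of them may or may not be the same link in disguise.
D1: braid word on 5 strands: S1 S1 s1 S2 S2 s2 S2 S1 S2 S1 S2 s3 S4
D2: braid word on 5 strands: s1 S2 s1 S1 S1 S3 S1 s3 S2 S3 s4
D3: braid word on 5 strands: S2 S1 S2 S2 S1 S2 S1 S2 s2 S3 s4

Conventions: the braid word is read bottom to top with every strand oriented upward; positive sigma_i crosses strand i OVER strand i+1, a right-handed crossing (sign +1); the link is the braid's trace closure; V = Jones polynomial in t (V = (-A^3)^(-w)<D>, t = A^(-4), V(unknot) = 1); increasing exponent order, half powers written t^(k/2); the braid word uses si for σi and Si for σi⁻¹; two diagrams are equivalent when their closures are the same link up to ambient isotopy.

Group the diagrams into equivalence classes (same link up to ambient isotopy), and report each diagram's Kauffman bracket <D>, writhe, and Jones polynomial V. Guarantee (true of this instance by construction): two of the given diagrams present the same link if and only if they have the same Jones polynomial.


classes: {D1, D3} | {D2}
V(D1) = t^(-15/2) - t^(-13/2) - t^(-9/2) - t^(-5/2)  [13 crossings, <D> = A^-11 + A^-3 + A^5 - A^9, w = -7]
D2 (bracket A^-7 - A^-3 + A + A^9; 11 crossings at w = -3): V = -t^(-9/2) - t^(-5/2) + t^(-3/2) - t^(-1/2)
D3 (bracket A^-11 + A^-3 + A^5 - A^9; 11 crossings at w = -7): V = t^(-15/2) - t^(-13/2) - t^(-9/2) - t^(-5/2)
note: V(t) takes 2 values over 3 diagrams, fixing the grouping


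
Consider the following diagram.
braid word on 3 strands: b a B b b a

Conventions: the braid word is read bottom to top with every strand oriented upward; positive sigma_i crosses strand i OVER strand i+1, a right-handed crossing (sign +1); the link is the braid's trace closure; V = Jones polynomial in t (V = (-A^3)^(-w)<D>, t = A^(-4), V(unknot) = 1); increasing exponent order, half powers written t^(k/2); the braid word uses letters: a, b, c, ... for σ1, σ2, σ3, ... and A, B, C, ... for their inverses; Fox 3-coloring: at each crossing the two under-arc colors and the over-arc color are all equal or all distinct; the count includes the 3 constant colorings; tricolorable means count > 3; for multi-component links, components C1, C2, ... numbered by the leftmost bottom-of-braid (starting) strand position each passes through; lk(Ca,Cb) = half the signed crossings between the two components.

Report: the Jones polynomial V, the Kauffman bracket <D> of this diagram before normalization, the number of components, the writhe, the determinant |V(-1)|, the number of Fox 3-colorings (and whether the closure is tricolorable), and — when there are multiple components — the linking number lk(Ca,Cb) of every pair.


V = t + t^3 - t^4
<D> = -A^-4 + 1 + A^8 (w = +4)
1 component over 6 crossings, w = +4
9 Fox colorings among 3^6, |V(-1)| = 3: tricolorable
why: |V(-1)| = 3: so tricolorable, since 3 divides 3


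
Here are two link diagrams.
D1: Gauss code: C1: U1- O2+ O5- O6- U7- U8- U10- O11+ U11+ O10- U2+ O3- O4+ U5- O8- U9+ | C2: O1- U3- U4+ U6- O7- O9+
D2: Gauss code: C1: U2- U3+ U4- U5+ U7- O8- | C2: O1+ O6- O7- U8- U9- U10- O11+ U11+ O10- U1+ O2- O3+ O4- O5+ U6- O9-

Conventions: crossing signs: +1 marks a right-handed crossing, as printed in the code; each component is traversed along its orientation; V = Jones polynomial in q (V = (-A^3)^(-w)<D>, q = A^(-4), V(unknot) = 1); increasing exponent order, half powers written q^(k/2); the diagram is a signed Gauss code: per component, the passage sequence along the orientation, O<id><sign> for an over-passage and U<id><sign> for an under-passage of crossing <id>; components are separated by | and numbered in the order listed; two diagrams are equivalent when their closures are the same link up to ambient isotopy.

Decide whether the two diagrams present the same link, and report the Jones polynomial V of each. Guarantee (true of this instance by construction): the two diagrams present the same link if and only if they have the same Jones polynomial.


equivalent: yes
V(D1) = -q^(-5/2) - q^(-1/2)  (w -3, c 11, <D> = A^-7 + A)
V(D2) = -q^(-5/2) - q^(-1/2)  [11 crossings, <D> = A^-7 + A, w = -3]
key observation: one V(q) for all 2 diagrams — one class (guaranteed)


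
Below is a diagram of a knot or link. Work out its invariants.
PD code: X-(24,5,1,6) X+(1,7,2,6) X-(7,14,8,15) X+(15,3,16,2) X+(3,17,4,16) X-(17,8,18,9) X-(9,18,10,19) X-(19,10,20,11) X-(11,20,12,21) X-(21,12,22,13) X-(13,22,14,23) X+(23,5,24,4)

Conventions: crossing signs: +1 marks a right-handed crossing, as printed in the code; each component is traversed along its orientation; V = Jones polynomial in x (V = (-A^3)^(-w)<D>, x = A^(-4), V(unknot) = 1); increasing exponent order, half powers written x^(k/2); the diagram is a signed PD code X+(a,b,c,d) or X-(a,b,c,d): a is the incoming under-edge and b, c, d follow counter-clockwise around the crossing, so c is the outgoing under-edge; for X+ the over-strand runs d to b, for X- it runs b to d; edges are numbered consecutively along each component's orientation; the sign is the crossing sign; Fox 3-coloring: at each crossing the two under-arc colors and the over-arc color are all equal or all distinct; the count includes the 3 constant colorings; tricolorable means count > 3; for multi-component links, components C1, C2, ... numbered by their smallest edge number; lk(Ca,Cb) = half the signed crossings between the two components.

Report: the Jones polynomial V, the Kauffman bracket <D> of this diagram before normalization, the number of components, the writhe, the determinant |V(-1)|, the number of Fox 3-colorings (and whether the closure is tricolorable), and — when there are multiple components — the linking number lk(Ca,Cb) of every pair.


V(x) = -x^-9 + 2x^-8 - 3x^-7 + 4x^-6 - 5x^-5 + 5x^-4 - 4x^-3 + 4x^-2 - 2x^-1 + 2 - x
bracket: -A^-16 + 2A^-12 - 2A^-8 + 4A^-4 - 4 + 5A^4 - 5A^8 + 4A^12 - 3A^16 + 2A^20 - A^24, w = -4
1 component, writhe -4, over 12 crossings
det 33, colorings 9 of 3^12 — tricolorable
observation: V spans 10 powers of x: at least 10 crossings in any diagram


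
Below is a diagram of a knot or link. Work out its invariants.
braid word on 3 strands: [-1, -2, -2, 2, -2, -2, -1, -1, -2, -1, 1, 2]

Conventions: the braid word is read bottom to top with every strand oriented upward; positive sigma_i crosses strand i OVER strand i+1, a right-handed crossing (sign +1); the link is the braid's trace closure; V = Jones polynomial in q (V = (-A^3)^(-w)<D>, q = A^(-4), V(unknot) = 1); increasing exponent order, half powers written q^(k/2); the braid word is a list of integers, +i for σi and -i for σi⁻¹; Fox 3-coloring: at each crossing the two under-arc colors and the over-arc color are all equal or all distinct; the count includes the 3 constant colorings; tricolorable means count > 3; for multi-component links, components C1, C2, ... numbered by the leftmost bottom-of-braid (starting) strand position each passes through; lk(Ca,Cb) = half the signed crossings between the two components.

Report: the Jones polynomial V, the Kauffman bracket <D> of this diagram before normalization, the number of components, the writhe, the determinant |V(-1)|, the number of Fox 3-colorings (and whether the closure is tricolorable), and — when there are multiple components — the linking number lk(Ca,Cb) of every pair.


Jones polynomial: V(q) = q^-8 - 2q^-7 + q^-6 - 2q^-5 + 2q^-4 + q^-2
<D> = A^-10 + 2A^-2 - 2A^2 + A^6 - 2A^10 + A^14; writhe -6
components 1, writhe -6 (12 crossings)
3-colorings: 27 of 3^12, det 9 — tricolorable
note: V spans 6 powers of q: at least 6 crossings in any diagram


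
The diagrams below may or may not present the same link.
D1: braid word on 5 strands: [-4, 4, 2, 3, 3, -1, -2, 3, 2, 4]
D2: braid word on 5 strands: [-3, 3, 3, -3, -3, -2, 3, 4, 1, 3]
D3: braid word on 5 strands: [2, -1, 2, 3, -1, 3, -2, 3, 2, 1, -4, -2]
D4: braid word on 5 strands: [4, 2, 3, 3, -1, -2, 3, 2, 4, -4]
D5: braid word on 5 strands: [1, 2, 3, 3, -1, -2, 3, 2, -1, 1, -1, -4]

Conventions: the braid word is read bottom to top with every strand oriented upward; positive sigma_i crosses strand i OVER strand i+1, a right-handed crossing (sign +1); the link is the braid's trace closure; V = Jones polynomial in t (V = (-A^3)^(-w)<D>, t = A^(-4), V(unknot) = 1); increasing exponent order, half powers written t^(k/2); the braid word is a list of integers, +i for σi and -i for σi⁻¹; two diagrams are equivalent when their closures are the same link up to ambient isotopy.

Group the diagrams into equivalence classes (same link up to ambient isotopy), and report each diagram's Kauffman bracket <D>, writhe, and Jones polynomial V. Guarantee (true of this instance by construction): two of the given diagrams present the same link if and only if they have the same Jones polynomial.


grouping into links: {D1, D3, D4, D5} | {D2}
V(D1) = t - t^2 + 2t^3 - t^4 + t^5 - t^6  (w +4, c 10, <D> = -A^-12 + A^-8 - A^-4 + 2 - A^4 + A^8)
V(D2) = 1  [10 crossings, <D> = A^6, w = +2]
D3 (bracket -A^-18 + A^-14 - A^-10 + 2A^-6 - A^-2 + A^2; 12 crossings at w = +2): V = t - t^2 + 2t^3 - t^4 + t^5 - t^6
V(D4) = t - t^2 + 2t^3 - t^4 + t^5 - t^6  (w +4, c 10, <D> = -A^-12 + A^-8 - A^-4 + 2 - A^4 + A^8)
V(D5) = t - t^2 + 2t^3 - t^4 + t^5 - t^6  (w +2, c 12, <D> = -A^-18 + A^-14 - A^-10 + 2A^-6 - A^-2 + A^2)
why: comparing 5 Jones polynomials yields 2 groups


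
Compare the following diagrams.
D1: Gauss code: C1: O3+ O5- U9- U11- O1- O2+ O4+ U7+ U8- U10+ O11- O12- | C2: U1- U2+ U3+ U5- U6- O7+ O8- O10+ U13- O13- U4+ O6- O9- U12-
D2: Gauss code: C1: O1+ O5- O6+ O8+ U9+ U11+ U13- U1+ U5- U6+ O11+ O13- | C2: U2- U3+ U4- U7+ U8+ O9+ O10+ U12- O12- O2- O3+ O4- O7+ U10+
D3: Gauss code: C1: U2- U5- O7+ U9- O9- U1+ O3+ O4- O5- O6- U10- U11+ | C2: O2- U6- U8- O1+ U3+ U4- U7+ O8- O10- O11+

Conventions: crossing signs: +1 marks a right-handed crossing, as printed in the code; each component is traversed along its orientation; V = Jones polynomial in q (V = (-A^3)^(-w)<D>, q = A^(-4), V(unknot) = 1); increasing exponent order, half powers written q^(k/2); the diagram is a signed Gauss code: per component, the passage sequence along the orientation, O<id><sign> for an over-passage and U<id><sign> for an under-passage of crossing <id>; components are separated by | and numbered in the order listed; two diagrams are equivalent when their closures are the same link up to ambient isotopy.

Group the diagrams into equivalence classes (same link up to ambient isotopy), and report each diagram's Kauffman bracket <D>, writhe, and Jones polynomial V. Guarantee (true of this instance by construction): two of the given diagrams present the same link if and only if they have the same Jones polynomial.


equivalence classes: {D1, D3} | {D2}
D1 (bracket A^-15 - A^-11 + 2A^-7 - A^-3 + 2A - A^5; 13 crossings at w = -3): V = q^(-7/2) - 2q^(-5/2) + q^(-3/2) - 2q^(-1/2) + q^(1/2) - q^(3/2)
V(D2) = -q^(1/2) - q^(5/2)  (w +3, c 13, <D> = A^-1 + A^7)
V(D3) = q^(-7/2) - 2q^(-5/2) + q^(-3/2) - 2q^(-1/2) + q^(1/2) - q^(3/2)  (w -3, c 11, <D> = A^-15 - A^-11 + 2A^-7 - A^-3 + 2A - A^5)
observation: 2 values of V(q) split the 3 diagrams


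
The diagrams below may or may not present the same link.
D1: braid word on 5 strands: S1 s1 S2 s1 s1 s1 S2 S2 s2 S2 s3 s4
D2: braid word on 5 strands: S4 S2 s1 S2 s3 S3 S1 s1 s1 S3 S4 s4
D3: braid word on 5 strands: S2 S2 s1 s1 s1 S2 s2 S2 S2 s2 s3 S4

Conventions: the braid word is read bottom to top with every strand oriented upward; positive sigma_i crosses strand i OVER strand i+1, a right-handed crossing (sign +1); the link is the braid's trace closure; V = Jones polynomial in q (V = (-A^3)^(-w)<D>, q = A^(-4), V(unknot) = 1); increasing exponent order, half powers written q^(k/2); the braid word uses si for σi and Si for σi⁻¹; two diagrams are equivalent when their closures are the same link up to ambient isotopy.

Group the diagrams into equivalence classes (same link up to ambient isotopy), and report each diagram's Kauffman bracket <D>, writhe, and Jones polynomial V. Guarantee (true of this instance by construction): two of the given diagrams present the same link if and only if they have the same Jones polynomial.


classes: {D1, D3} | {D2}
V(D1) = -q^-3 + q^-2 - q^-1 + 3 - q + q^2 - q^3  [12 crossings, <D> = -A^-6 + A^-2 - A^2 + 3A^6 - A^10 + A^14 - A^18, w = +2]
D2 (bracket A^-14 - A^-10 + A^-6 - A^-2 + A^2; 12 crossings at w = -2): V = q^-2 - q^-1 + 1 - q + q^2
V(D3) = -q^-3 + q^-2 - q^-1 + 3 - q + q^2 - q^3  [12 crossings, <D> = -A^-12 + A^-8 - A^-4 + 3 - A^4 + A^8 - A^12, w = 0]
note: 2 classes among 3 diagrams; unequal V(q) rules out equality


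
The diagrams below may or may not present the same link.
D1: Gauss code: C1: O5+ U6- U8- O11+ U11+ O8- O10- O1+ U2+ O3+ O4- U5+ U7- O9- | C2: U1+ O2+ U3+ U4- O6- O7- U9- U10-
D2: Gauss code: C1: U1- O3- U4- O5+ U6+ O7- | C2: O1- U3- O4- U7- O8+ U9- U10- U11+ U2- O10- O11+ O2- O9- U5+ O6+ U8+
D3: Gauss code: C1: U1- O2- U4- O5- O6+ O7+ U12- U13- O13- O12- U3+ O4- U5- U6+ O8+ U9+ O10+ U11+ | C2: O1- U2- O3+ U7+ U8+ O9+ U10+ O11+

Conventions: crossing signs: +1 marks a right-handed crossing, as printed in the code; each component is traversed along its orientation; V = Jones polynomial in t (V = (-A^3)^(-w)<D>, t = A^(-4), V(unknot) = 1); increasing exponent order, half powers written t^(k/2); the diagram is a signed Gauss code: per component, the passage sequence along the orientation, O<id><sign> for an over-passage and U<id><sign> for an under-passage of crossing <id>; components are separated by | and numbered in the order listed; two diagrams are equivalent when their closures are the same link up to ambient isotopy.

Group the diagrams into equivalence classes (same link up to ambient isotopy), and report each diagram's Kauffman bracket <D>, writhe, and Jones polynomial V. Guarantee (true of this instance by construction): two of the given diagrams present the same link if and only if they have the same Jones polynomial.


equivalence classes: {D1} | {D2} | {D3}
D1 (bracket A^-1 + A^7; 11 crossings at w = -1): V = -t^(-5/2) - t^(-1/2)
V(D2) = -t^(-9/2) + 2t^(-7/2) - 3t^(-5/2) + 3t^(-3/2) - 4t^(-1/2) + 2t^(1/2) - 2t^(3/2) + t^(5/2)  [11 crossings, <D> = -A^-19 + 2A^-15 - 2A^-11 + 4A^-7 - 3A^-3 + 3A - 2A^5 + A^9, w = -3]
V(D3) = -t^(1/2) + t^(3/2) - t^(5/2) - t^(9/2)  [13 crossings, <D> = A^-15 + A^-7 - A^-3 + A, w = +1]
key observation: 3 classes among 3 diagrams; unequal V(t) rules out equality


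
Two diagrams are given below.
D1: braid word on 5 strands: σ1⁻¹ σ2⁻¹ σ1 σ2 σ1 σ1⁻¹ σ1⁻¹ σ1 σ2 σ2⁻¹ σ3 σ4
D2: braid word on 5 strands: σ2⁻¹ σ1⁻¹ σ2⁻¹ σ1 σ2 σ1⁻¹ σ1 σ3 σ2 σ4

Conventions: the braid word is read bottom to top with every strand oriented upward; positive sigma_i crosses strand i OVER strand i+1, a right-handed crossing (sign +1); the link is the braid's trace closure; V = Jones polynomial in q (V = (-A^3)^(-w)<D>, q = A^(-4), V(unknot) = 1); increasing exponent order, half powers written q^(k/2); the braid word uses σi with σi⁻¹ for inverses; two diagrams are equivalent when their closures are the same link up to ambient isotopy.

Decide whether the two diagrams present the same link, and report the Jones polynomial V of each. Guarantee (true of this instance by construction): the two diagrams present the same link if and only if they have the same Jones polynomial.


same link: yes
V(D1) = 1  [12 crossings, <D> = A^6, w = +2]
D2 (bracket A^6; 10 crossings at w = +2): V = 1
note: D2 (10 crossings) and D1 (12) are Markov-related braid presentations


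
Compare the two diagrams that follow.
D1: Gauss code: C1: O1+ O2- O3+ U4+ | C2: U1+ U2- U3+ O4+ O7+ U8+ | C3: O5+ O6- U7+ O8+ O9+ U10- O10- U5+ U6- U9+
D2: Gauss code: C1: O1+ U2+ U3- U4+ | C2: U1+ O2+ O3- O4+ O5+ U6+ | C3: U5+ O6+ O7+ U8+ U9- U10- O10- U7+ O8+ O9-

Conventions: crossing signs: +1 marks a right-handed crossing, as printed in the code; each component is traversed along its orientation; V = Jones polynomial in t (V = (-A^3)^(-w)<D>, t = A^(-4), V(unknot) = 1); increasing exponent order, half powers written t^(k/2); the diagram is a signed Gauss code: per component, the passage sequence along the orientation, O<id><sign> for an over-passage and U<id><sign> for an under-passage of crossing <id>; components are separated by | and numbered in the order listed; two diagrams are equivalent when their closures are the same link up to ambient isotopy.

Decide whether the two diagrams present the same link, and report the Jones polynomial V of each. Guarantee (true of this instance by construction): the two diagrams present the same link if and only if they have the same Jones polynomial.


equivalent: yes
D1 (bracket A^-8 + 2 + A^8; 10 crossings at w = +4): V = t + 2t^3 + t^5
D2 (bracket A^-8 + 2 + A^8; 10 crossings at w = +4): V = t + 2t^3 + t^5
key observation: from 10 to 10 crossings by R-moves: one link, two diagrams


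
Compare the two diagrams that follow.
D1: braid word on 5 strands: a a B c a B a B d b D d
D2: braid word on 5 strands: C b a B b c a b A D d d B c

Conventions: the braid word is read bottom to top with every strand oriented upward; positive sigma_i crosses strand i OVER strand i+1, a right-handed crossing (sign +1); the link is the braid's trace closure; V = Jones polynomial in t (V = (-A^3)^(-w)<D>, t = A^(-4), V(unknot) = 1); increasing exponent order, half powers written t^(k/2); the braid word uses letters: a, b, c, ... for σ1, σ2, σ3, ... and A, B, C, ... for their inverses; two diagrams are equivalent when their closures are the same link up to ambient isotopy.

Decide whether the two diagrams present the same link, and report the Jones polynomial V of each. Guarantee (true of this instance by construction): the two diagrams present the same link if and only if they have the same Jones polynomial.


same link: no
V(D1) = t^-1 - 1 + 2t - 2t^2 + 2t^3 - 2t^4 + t^5  [12 crossings, <D> = A^-8 - 2A^-4 + 2 - 2A^4 + 2A^8 - A^12 + A^16, w = +4]
D2 (bracket A^12; 14 crossings at w = +4): V = 1
note: comparing 2 Jones polynomials yields 2 groups


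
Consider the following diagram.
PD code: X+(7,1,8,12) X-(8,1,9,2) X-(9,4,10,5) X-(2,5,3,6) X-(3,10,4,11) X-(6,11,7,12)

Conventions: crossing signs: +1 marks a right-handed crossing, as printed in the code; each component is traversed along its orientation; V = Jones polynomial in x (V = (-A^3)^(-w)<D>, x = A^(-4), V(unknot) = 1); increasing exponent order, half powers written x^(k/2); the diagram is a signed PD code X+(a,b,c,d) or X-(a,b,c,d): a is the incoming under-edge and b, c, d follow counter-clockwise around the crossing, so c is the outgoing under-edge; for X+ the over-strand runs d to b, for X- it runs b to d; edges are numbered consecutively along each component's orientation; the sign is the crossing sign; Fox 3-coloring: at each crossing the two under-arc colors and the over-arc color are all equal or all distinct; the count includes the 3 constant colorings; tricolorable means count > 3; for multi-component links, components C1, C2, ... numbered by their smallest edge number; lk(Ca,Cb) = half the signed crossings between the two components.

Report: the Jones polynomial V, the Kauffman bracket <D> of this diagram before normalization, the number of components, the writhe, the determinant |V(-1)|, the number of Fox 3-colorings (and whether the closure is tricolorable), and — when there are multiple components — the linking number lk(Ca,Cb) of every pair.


Jones polynomial: V(x) = -x^-4 + x^-3 + x^-1
<D> = A^-8 + 1 - A^4; writhe -4
components 1, writhe -4 (6 crossings)
3-colorings: 9 of 3^6, det 3 — tricolorable
note: V spans 3 powers of x: at least 3 crossings in any diagram


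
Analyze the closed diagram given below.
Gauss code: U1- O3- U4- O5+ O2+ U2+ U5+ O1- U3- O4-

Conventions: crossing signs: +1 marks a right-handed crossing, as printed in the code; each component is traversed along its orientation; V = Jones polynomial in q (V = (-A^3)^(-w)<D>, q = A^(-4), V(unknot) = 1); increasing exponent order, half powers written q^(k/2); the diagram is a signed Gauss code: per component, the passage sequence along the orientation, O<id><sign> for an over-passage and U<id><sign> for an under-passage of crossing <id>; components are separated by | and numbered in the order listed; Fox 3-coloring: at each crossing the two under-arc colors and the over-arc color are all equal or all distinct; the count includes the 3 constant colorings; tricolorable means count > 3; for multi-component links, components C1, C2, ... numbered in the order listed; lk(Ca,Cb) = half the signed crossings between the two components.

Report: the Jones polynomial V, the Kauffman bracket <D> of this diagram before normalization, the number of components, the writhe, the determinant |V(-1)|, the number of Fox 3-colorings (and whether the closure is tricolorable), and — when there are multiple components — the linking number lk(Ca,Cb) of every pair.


V = -q^-4 + q^-3 + q^-1
<D> = -A - A^9 + A^13 (w = -1)
1 component over 5 crossings, w = -1
9 Fox colorings among 3^5, |V(-1)| = 3: tricolorable
why: |V(-1)| = 3: so tricolorable, since 3 divides 3


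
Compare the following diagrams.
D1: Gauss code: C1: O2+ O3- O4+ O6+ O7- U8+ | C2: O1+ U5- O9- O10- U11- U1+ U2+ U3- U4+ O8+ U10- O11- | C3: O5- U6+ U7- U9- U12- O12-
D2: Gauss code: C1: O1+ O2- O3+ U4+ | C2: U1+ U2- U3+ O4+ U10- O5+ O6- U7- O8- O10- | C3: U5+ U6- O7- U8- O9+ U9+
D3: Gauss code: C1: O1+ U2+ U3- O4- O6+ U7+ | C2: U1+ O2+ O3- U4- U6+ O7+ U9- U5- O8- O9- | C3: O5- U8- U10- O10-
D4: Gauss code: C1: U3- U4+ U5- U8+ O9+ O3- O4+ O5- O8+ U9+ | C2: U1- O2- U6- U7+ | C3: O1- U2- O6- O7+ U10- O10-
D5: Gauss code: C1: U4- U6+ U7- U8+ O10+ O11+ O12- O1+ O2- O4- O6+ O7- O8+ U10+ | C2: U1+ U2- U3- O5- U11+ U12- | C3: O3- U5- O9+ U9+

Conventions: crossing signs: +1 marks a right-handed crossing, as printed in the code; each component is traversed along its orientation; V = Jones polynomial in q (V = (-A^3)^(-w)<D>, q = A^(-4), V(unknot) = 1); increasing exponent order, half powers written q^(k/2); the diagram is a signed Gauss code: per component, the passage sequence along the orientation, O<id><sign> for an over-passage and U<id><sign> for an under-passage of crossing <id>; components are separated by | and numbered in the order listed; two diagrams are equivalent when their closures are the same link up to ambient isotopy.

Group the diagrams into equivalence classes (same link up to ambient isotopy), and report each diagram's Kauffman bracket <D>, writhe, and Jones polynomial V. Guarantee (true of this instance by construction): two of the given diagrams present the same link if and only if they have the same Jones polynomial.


classes: {D1, D2, D3} | {D4, D5}
V(D1) = q^-2 + 2 + q^2  [12 crossings, <D> = A^-14 + 2A^-6 + A^2, w = -2]
V(D2) = q^-2 + 2 + q^2  (w 0, c 10, <D> = A^-8 + 2 + A^8)
V(D3) = q^-2 + 2 + q^2  [10 crossings, <D> = A^-14 + 2A^-6 + A^2, w = -2]
V(D4) = q^-3 + q^-2 + q^-1 + 1  (w -2, c 10, <D> = A^-6 + A^-2 + A^2 + A^6)
V(D5) = q^-3 + q^-2 + q^-1 + 1  (w 0, c 12, <D> = 1 + A^4 + A^8 + A^12)
note: 2 classes among 5 diagrams; unequal V(q) rules out equality


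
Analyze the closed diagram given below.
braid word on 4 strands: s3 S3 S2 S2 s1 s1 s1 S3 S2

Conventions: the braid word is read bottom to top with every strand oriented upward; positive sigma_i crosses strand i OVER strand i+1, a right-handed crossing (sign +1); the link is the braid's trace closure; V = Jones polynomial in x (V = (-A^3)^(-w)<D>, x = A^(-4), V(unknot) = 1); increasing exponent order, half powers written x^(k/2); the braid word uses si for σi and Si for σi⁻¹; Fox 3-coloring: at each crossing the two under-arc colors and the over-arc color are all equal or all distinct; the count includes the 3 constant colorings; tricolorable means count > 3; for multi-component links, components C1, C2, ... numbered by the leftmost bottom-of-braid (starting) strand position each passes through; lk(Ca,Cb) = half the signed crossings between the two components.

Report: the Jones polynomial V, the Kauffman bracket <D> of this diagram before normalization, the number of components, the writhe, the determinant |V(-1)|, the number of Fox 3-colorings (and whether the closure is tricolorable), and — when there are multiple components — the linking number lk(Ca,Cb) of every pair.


V(x) = -x^-3 + x^-2 - x^-1 + 3 - x + x^2 - x^3
bracket: A^-15 - A^-11 + A^-7 - 3A^-3 + A - A^5 + A^9, w = -1
1 component, writhe -1, over 9 crossings
det 9, colorings 27 of 3^9 — tricolorable
observation: free reduction leaves σ2⁻¹ σ2⁻¹ σ1 σ1 σ1 σ3⁻¹ σ2⁻¹ of the original 9 letters


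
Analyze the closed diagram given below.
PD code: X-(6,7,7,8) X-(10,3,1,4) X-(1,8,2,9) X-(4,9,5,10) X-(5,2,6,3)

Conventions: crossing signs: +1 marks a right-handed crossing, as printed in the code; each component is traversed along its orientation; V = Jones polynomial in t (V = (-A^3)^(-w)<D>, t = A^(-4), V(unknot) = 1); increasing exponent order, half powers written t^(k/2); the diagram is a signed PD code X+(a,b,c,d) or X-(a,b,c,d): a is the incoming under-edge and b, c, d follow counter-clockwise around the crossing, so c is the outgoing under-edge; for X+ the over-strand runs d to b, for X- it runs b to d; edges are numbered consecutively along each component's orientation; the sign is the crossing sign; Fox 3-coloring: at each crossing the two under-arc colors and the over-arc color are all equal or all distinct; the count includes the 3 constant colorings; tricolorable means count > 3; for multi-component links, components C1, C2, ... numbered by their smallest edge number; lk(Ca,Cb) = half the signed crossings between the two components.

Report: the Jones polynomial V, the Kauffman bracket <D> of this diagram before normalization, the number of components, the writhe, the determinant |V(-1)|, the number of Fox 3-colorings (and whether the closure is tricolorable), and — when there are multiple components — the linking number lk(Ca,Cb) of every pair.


V = -t^-4 + t^-3 + t^-1
<D> = -A^-11 - A^-3 + A (w = -5)
1 component over 5 crossings, w = -5
9 Fox colorings among 3^5, |V(-1)| = 3: tricolorable
why: w = -5 shifts under R1 moves; the (-A^3)^(5) factor cancels that in V


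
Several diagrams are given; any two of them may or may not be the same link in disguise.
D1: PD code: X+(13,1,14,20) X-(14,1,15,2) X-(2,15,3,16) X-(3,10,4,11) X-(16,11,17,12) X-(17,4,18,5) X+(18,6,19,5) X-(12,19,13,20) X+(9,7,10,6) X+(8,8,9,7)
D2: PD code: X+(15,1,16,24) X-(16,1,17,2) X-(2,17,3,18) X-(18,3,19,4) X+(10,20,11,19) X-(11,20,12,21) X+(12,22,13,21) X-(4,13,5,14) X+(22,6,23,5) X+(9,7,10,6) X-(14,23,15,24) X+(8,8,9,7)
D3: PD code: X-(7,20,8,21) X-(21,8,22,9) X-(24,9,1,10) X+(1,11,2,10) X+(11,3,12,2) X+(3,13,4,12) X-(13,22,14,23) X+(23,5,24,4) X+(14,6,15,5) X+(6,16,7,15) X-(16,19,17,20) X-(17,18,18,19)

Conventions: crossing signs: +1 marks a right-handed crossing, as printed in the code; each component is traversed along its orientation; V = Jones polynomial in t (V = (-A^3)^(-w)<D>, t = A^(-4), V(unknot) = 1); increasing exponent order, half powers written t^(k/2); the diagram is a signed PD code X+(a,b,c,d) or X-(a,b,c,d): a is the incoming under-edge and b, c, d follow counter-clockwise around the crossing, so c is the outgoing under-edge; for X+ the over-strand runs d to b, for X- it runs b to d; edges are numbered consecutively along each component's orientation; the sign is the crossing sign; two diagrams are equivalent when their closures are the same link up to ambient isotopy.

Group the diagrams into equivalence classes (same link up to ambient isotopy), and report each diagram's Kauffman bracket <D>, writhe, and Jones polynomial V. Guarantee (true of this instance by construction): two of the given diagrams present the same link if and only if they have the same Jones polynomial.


classes: {D1} | {D2} | {D3}
V(D1) = -t^-4 + t^-3 + t^-1  [10 crossings, <D> = A^-2 + A^6 - A^10, w = -2]
V(D2) = t^-5 - 2t^-4 + 2t^-3 - 2t^-2 + 2t^-1 - 1 + t  (w 0, c 12, <D> = A^-4 - 1 + 2A^4 - 2A^8 + 2A^12 - 2A^16 + A^20)
V(D3) = t + t^3 - t^4  (w 0, c 12, <D> = -A^-16 + A^-12 + A^-4)
insight: 3 values of V(t) split the 3 diagrams


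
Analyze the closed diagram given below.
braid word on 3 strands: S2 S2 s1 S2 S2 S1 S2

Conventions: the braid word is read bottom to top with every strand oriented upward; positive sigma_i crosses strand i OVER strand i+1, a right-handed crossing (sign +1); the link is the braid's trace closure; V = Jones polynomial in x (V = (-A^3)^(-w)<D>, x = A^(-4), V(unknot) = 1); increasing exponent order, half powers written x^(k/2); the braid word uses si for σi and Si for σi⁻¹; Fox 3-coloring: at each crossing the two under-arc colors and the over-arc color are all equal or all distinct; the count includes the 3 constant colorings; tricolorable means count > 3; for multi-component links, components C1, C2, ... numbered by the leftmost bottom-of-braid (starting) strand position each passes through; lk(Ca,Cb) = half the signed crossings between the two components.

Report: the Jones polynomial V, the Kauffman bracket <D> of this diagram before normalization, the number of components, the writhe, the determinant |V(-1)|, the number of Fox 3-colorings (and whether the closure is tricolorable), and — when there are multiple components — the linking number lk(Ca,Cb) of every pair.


V(x) = x^(-13/2) - x^(-11/2) + x^(-9/2) - 2x^(-7/2) - x^(-3/2)
bracket: A^-9 + 2A^-1 - A^3 + A^7 - A^11, w = -5
2 components, writhe -5, over 7 crossings
lk(C1,C2) = -1
det 6, colorings 9 of 3^7 — tricolorable
observation: det 6 = |V(-1)|; divisible by 3, so tricolorable


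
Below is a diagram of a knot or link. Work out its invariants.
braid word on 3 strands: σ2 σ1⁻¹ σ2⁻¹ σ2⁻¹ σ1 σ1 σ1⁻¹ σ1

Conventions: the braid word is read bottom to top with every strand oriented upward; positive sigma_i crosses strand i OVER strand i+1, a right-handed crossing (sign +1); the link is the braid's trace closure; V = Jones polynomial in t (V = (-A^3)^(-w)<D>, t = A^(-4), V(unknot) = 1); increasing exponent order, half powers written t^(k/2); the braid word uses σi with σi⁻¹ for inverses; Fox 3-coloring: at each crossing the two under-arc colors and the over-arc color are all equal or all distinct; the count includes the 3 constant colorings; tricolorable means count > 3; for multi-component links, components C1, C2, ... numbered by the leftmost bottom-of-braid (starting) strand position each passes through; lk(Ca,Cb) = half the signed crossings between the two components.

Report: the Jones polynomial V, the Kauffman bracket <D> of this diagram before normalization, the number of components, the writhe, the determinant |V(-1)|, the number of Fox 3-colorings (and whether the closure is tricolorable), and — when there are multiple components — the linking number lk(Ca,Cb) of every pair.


Jones polynomial: V(t) = t^-2 - t^-1 + 1 - t + t^2
<D> = A^-8 - A^-4 + 1 - A^4 + A^8; writhe 0
components 1, writhe 0 (8 crossings)
3-colorings: 3 of 3^8, det 5 — not tricolorable
note: the span of V is 4, forcing >= 4 crossings in any diagram
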